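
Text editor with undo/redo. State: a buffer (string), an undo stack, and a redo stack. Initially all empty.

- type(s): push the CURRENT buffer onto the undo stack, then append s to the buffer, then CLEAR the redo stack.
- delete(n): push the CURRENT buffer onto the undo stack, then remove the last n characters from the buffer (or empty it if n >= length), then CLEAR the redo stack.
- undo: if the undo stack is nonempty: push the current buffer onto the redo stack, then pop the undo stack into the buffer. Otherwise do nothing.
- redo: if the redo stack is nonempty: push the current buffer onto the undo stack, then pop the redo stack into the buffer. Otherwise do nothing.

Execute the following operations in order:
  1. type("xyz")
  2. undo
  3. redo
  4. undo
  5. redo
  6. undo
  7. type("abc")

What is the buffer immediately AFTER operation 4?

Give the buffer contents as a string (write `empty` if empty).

After op 1 (type): buf='xyz' undo_depth=1 redo_depth=0
After op 2 (undo): buf='(empty)' undo_depth=0 redo_depth=1
After op 3 (redo): buf='xyz' undo_depth=1 redo_depth=0
After op 4 (undo): buf='(empty)' undo_depth=0 redo_depth=1

Answer: empty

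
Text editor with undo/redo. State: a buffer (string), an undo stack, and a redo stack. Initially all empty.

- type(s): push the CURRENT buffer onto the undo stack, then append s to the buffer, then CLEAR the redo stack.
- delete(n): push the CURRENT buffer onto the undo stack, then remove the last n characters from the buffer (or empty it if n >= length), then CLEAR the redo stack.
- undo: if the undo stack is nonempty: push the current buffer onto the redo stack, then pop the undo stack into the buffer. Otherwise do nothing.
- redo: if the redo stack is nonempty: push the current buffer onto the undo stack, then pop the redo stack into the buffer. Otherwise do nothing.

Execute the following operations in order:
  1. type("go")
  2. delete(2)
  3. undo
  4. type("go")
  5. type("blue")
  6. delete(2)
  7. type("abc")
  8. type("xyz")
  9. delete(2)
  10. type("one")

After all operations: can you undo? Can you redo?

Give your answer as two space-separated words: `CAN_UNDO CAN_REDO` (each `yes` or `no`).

After op 1 (type): buf='go' undo_depth=1 redo_depth=0
After op 2 (delete): buf='(empty)' undo_depth=2 redo_depth=0
After op 3 (undo): buf='go' undo_depth=1 redo_depth=1
After op 4 (type): buf='gogo' undo_depth=2 redo_depth=0
After op 5 (type): buf='gogoblue' undo_depth=3 redo_depth=0
After op 6 (delete): buf='gogobl' undo_depth=4 redo_depth=0
After op 7 (type): buf='gogoblabc' undo_depth=5 redo_depth=0
After op 8 (type): buf='gogoblabcxyz' undo_depth=6 redo_depth=0
After op 9 (delete): buf='gogoblabcx' undo_depth=7 redo_depth=0
After op 10 (type): buf='gogoblabcxone' undo_depth=8 redo_depth=0

Answer: yes no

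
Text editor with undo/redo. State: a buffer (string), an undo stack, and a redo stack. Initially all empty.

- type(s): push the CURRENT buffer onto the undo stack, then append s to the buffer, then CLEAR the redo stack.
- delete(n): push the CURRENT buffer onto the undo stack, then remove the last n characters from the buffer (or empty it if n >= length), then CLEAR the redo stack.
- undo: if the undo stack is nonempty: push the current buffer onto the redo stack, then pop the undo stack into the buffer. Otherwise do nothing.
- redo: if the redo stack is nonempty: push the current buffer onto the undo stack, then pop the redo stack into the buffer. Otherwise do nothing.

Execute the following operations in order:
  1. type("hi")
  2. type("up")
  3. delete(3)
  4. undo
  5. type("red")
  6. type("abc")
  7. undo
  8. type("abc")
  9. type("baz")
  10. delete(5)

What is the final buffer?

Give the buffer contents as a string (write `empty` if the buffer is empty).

After op 1 (type): buf='hi' undo_depth=1 redo_depth=0
After op 2 (type): buf='hiup' undo_depth=2 redo_depth=0
After op 3 (delete): buf='h' undo_depth=3 redo_depth=0
After op 4 (undo): buf='hiup' undo_depth=2 redo_depth=1
After op 5 (type): buf='hiupred' undo_depth=3 redo_depth=0
After op 6 (type): buf='hiupredabc' undo_depth=4 redo_depth=0
After op 7 (undo): buf='hiupred' undo_depth=3 redo_depth=1
After op 8 (type): buf='hiupredabc' undo_depth=4 redo_depth=0
After op 9 (type): buf='hiupredabcbaz' undo_depth=5 redo_depth=0
After op 10 (delete): buf='hiupreda' undo_depth=6 redo_depth=0

Answer: hiupreda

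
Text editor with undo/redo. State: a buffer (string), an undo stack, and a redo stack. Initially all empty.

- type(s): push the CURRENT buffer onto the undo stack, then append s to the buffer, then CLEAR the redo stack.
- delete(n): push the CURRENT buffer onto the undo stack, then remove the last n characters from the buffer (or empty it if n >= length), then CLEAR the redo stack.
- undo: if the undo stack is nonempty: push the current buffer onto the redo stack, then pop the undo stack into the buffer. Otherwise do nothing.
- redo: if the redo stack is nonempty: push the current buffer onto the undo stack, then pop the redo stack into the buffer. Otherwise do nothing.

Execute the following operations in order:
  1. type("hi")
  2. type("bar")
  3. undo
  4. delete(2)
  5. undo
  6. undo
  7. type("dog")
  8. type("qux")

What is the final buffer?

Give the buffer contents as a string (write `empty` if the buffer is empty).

After op 1 (type): buf='hi' undo_depth=1 redo_depth=0
After op 2 (type): buf='hibar' undo_depth=2 redo_depth=0
After op 3 (undo): buf='hi' undo_depth=1 redo_depth=1
After op 4 (delete): buf='(empty)' undo_depth=2 redo_depth=0
After op 5 (undo): buf='hi' undo_depth=1 redo_depth=1
After op 6 (undo): buf='(empty)' undo_depth=0 redo_depth=2
After op 7 (type): buf='dog' undo_depth=1 redo_depth=0
After op 8 (type): buf='dogqux' undo_depth=2 redo_depth=0

Answer: dogqux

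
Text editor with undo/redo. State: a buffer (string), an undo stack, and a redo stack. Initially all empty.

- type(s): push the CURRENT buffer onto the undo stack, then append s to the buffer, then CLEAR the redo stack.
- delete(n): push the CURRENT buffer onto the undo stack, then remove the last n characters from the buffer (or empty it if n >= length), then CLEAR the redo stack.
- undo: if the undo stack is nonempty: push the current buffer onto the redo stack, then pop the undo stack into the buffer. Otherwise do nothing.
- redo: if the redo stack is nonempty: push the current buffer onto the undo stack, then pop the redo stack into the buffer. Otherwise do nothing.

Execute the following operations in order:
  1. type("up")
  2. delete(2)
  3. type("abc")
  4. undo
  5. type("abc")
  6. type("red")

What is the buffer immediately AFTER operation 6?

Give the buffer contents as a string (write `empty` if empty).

Answer: abcred

Derivation:
After op 1 (type): buf='up' undo_depth=1 redo_depth=0
After op 2 (delete): buf='(empty)' undo_depth=2 redo_depth=0
After op 3 (type): buf='abc' undo_depth=3 redo_depth=0
After op 4 (undo): buf='(empty)' undo_depth=2 redo_depth=1
After op 5 (type): buf='abc' undo_depth=3 redo_depth=0
After op 6 (type): buf='abcred' undo_depth=4 redo_depth=0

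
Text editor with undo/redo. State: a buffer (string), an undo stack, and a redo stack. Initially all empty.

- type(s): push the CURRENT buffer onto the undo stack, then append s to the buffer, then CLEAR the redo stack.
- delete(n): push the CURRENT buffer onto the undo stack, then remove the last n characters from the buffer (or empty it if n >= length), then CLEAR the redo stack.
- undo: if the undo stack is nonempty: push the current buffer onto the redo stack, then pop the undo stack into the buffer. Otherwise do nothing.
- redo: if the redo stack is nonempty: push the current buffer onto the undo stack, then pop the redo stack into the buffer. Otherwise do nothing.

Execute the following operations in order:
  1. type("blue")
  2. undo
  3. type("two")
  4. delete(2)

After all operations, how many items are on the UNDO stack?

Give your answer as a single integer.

After op 1 (type): buf='blue' undo_depth=1 redo_depth=0
After op 2 (undo): buf='(empty)' undo_depth=0 redo_depth=1
After op 3 (type): buf='two' undo_depth=1 redo_depth=0
After op 4 (delete): buf='t' undo_depth=2 redo_depth=0

Answer: 2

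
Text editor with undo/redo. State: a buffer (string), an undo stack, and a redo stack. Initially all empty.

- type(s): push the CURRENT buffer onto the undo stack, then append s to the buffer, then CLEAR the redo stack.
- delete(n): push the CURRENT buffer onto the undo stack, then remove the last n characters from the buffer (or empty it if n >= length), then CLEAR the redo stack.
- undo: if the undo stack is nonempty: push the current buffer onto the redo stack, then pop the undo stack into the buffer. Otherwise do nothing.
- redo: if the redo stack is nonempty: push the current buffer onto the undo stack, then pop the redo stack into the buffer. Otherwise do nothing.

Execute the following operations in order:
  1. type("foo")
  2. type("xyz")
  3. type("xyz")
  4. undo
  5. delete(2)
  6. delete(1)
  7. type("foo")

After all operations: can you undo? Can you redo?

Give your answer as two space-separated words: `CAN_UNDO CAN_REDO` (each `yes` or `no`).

Answer: yes no

Derivation:
After op 1 (type): buf='foo' undo_depth=1 redo_depth=0
After op 2 (type): buf='fooxyz' undo_depth=2 redo_depth=0
After op 3 (type): buf='fooxyzxyz' undo_depth=3 redo_depth=0
After op 4 (undo): buf='fooxyz' undo_depth=2 redo_depth=1
After op 5 (delete): buf='foox' undo_depth=3 redo_depth=0
After op 6 (delete): buf='foo' undo_depth=4 redo_depth=0
After op 7 (type): buf='foofoo' undo_depth=5 redo_depth=0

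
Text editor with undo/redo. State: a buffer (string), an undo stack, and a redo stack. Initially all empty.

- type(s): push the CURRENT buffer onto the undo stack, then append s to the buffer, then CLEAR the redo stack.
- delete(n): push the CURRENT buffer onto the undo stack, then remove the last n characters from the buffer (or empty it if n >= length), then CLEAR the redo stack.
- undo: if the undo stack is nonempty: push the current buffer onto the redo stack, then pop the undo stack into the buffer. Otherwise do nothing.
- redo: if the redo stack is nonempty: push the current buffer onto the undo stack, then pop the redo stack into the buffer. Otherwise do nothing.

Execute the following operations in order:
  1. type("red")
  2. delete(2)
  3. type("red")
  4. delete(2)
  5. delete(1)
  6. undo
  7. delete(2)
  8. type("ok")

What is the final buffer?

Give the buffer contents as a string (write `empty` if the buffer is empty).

After op 1 (type): buf='red' undo_depth=1 redo_depth=0
After op 2 (delete): buf='r' undo_depth=2 redo_depth=0
After op 3 (type): buf='rred' undo_depth=3 redo_depth=0
After op 4 (delete): buf='rr' undo_depth=4 redo_depth=0
After op 5 (delete): buf='r' undo_depth=5 redo_depth=0
After op 6 (undo): buf='rr' undo_depth=4 redo_depth=1
After op 7 (delete): buf='(empty)' undo_depth=5 redo_depth=0
After op 8 (type): buf='ok' undo_depth=6 redo_depth=0

Answer: ok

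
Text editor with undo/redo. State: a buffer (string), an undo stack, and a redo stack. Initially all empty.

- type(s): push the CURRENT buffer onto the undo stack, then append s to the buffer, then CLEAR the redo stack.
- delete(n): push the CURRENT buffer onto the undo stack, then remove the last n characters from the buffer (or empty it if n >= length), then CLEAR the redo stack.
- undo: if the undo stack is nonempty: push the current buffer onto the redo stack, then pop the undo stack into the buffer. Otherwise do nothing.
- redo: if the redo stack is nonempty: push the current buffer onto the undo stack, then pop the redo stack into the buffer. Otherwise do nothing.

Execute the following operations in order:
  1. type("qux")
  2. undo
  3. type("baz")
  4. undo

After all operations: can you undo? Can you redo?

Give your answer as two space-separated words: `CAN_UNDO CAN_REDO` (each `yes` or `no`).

Answer: no yes

Derivation:
After op 1 (type): buf='qux' undo_depth=1 redo_depth=0
After op 2 (undo): buf='(empty)' undo_depth=0 redo_depth=1
After op 3 (type): buf='baz' undo_depth=1 redo_depth=0
After op 4 (undo): buf='(empty)' undo_depth=0 redo_depth=1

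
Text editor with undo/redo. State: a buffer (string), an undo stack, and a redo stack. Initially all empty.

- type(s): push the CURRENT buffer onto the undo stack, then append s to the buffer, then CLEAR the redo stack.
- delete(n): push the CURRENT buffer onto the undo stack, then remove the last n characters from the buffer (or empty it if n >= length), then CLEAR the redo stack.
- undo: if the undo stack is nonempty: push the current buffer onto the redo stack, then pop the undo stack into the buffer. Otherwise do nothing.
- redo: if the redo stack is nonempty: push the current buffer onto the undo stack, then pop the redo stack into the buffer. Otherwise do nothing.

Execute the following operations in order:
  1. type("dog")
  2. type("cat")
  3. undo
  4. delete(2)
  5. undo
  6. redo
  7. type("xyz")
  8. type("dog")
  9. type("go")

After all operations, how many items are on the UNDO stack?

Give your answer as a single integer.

After op 1 (type): buf='dog' undo_depth=1 redo_depth=0
After op 2 (type): buf='dogcat' undo_depth=2 redo_depth=0
After op 3 (undo): buf='dog' undo_depth=1 redo_depth=1
After op 4 (delete): buf='d' undo_depth=2 redo_depth=0
After op 5 (undo): buf='dog' undo_depth=1 redo_depth=1
After op 6 (redo): buf='d' undo_depth=2 redo_depth=0
After op 7 (type): buf='dxyz' undo_depth=3 redo_depth=0
After op 8 (type): buf='dxyzdog' undo_depth=4 redo_depth=0
After op 9 (type): buf='dxyzdoggo' undo_depth=5 redo_depth=0

Answer: 5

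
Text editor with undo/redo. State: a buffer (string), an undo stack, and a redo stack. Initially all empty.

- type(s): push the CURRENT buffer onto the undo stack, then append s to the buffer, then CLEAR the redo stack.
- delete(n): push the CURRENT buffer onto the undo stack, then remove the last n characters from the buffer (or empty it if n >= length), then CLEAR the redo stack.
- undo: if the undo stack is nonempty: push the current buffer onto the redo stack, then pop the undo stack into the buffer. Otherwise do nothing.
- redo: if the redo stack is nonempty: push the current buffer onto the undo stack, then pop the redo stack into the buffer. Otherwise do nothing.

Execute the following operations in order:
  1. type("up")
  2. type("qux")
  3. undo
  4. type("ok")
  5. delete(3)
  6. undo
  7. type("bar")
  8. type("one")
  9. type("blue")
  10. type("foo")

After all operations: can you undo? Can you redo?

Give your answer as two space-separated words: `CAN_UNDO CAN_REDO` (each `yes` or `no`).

Answer: yes no

Derivation:
After op 1 (type): buf='up' undo_depth=1 redo_depth=0
After op 2 (type): buf='upqux' undo_depth=2 redo_depth=0
After op 3 (undo): buf='up' undo_depth=1 redo_depth=1
After op 4 (type): buf='upok' undo_depth=2 redo_depth=0
After op 5 (delete): buf='u' undo_depth=3 redo_depth=0
After op 6 (undo): buf='upok' undo_depth=2 redo_depth=1
After op 7 (type): buf='upokbar' undo_depth=3 redo_depth=0
After op 8 (type): buf='upokbarone' undo_depth=4 redo_depth=0
After op 9 (type): buf='upokbaroneblue' undo_depth=5 redo_depth=0
After op 10 (type): buf='upokbaronebluefoo' undo_depth=6 redo_depth=0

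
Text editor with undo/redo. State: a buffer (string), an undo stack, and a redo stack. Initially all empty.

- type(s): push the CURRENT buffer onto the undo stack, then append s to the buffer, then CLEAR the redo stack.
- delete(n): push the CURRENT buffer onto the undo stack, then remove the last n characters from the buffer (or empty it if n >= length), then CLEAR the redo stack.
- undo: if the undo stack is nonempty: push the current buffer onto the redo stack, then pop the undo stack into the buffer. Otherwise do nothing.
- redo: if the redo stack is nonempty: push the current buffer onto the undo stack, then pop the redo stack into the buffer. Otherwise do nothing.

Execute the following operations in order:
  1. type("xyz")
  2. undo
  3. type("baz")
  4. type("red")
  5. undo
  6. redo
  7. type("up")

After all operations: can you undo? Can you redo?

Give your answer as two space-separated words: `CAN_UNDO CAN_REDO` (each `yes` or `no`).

Answer: yes no

Derivation:
After op 1 (type): buf='xyz' undo_depth=1 redo_depth=0
After op 2 (undo): buf='(empty)' undo_depth=0 redo_depth=1
After op 3 (type): buf='baz' undo_depth=1 redo_depth=0
After op 4 (type): buf='bazred' undo_depth=2 redo_depth=0
After op 5 (undo): buf='baz' undo_depth=1 redo_depth=1
After op 6 (redo): buf='bazred' undo_depth=2 redo_depth=0
After op 7 (type): buf='bazredup' undo_depth=3 redo_depth=0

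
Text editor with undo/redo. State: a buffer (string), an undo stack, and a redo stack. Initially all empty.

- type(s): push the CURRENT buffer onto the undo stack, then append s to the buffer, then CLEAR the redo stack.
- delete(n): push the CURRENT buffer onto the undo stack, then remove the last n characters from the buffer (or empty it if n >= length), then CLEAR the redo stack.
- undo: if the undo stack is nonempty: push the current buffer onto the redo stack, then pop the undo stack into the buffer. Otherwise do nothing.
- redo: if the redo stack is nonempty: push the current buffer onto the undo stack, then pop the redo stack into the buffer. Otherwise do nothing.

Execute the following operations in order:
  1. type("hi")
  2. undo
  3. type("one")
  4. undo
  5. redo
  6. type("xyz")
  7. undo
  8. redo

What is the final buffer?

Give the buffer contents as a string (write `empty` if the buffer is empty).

After op 1 (type): buf='hi' undo_depth=1 redo_depth=0
After op 2 (undo): buf='(empty)' undo_depth=0 redo_depth=1
After op 3 (type): buf='one' undo_depth=1 redo_depth=0
After op 4 (undo): buf='(empty)' undo_depth=0 redo_depth=1
After op 5 (redo): buf='one' undo_depth=1 redo_depth=0
After op 6 (type): buf='onexyz' undo_depth=2 redo_depth=0
After op 7 (undo): buf='one' undo_depth=1 redo_depth=1
After op 8 (redo): buf='onexyz' undo_depth=2 redo_depth=0

Answer: onexyz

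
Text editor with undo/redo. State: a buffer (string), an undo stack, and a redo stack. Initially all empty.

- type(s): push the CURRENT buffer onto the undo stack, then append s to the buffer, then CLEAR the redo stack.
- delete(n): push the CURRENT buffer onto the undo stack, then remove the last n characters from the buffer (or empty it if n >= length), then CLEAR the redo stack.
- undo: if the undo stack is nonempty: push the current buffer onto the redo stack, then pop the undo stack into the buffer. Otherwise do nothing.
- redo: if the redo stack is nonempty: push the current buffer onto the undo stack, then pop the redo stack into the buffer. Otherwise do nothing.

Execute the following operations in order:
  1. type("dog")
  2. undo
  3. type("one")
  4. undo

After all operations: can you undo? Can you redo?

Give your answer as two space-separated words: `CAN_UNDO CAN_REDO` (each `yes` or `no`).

Answer: no yes

Derivation:
After op 1 (type): buf='dog' undo_depth=1 redo_depth=0
After op 2 (undo): buf='(empty)' undo_depth=0 redo_depth=1
After op 3 (type): buf='one' undo_depth=1 redo_depth=0
After op 4 (undo): buf='(empty)' undo_depth=0 redo_depth=1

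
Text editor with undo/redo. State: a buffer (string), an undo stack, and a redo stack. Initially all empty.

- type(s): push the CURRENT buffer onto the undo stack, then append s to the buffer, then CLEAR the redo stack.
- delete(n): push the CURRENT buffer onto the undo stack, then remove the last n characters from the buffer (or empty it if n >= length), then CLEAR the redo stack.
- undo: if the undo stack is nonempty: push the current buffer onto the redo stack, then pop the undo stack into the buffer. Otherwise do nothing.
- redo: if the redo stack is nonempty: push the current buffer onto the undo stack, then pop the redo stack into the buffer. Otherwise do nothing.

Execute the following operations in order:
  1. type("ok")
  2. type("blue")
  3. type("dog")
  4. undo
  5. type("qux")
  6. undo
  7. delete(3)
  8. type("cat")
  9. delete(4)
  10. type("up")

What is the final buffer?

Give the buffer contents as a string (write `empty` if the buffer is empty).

Answer: okup

Derivation:
After op 1 (type): buf='ok' undo_depth=1 redo_depth=0
After op 2 (type): buf='okblue' undo_depth=2 redo_depth=0
After op 3 (type): buf='okbluedog' undo_depth=3 redo_depth=0
After op 4 (undo): buf='okblue' undo_depth=2 redo_depth=1
After op 5 (type): buf='okbluequx' undo_depth=3 redo_depth=0
After op 6 (undo): buf='okblue' undo_depth=2 redo_depth=1
After op 7 (delete): buf='okb' undo_depth=3 redo_depth=0
After op 8 (type): buf='okbcat' undo_depth=4 redo_depth=0
After op 9 (delete): buf='ok' undo_depth=5 redo_depth=0
After op 10 (type): buf='okup' undo_depth=6 redo_depth=0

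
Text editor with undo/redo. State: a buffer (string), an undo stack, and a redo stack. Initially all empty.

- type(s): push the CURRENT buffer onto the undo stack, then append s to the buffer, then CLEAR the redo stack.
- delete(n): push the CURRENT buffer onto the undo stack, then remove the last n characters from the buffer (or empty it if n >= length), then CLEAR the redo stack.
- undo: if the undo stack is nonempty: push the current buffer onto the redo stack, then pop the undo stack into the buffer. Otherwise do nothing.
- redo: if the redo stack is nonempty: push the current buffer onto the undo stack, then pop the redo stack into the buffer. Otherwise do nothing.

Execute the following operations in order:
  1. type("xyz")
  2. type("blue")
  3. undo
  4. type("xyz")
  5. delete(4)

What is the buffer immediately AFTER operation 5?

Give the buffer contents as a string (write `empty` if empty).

Answer: xy

Derivation:
After op 1 (type): buf='xyz' undo_depth=1 redo_depth=0
After op 2 (type): buf='xyzblue' undo_depth=2 redo_depth=0
After op 3 (undo): buf='xyz' undo_depth=1 redo_depth=1
After op 4 (type): buf='xyzxyz' undo_depth=2 redo_depth=0
After op 5 (delete): buf='xy' undo_depth=3 redo_depth=0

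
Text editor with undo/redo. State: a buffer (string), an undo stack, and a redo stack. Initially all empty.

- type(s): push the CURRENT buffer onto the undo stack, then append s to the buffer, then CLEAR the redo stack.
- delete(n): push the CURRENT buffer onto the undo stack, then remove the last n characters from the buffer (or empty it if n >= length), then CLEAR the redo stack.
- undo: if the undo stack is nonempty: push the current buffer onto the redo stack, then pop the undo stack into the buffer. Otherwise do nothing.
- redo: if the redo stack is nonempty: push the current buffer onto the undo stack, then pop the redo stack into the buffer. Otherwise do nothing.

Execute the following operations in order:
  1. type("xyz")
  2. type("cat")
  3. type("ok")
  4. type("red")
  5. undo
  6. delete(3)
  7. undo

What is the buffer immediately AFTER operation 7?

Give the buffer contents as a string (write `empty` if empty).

Answer: xyzcatok

Derivation:
After op 1 (type): buf='xyz' undo_depth=1 redo_depth=0
After op 2 (type): buf='xyzcat' undo_depth=2 redo_depth=0
After op 3 (type): buf='xyzcatok' undo_depth=3 redo_depth=0
After op 4 (type): buf='xyzcatokred' undo_depth=4 redo_depth=0
After op 5 (undo): buf='xyzcatok' undo_depth=3 redo_depth=1
After op 6 (delete): buf='xyzca' undo_depth=4 redo_depth=0
After op 7 (undo): buf='xyzcatok' undo_depth=3 redo_depth=1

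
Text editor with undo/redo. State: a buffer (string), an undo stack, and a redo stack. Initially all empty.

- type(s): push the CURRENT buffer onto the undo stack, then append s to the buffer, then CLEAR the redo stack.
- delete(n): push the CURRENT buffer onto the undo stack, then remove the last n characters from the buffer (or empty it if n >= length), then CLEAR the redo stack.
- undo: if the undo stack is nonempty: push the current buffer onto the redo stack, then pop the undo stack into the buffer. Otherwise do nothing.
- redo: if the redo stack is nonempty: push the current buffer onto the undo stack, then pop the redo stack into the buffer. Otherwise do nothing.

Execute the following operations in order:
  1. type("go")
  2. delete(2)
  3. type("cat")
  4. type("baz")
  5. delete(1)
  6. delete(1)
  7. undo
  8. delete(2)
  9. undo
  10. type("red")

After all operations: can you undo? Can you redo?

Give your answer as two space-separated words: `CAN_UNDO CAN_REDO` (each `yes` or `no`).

Answer: yes no

Derivation:
After op 1 (type): buf='go' undo_depth=1 redo_depth=0
After op 2 (delete): buf='(empty)' undo_depth=2 redo_depth=0
After op 3 (type): buf='cat' undo_depth=3 redo_depth=0
After op 4 (type): buf='catbaz' undo_depth=4 redo_depth=0
After op 5 (delete): buf='catba' undo_depth=5 redo_depth=0
After op 6 (delete): buf='catb' undo_depth=6 redo_depth=0
After op 7 (undo): buf='catba' undo_depth=5 redo_depth=1
After op 8 (delete): buf='cat' undo_depth=6 redo_depth=0
After op 9 (undo): buf='catba' undo_depth=5 redo_depth=1
After op 10 (type): buf='catbared' undo_depth=6 redo_depth=0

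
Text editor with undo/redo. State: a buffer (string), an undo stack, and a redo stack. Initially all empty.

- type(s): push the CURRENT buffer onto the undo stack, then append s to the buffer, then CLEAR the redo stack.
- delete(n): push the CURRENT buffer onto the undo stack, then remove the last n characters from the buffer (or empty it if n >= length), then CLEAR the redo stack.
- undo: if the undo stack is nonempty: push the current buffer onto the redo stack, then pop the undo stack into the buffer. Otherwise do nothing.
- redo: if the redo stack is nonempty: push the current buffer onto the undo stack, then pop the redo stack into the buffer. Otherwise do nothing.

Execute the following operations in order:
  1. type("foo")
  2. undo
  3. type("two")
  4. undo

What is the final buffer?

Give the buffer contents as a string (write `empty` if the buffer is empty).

After op 1 (type): buf='foo' undo_depth=1 redo_depth=0
After op 2 (undo): buf='(empty)' undo_depth=0 redo_depth=1
After op 3 (type): buf='two' undo_depth=1 redo_depth=0
After op 4 (undo): buf='(empty)' undo_depth=0 redo_depth=1

Answer: empty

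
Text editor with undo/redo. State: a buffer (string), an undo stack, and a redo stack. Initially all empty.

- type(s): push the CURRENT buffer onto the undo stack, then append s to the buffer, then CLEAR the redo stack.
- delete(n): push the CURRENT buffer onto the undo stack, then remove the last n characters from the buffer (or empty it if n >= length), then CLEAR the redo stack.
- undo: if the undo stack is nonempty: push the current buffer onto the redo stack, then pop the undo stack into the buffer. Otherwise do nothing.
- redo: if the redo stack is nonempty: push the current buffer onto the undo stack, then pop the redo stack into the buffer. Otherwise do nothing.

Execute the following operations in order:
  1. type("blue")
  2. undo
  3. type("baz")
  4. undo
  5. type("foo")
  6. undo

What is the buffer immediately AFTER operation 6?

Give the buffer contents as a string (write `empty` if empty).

Answer: empty

Derivation:
After op 1 (type): buf='blue' undo_depth=1 redo_depth=0
After op 2 (undo): buf='(empty)' undo_depth=0 redo_depth=1
After op 3 (type): buf='baz' undo_depth=1 redo_depth=0
After op 4 (undo): buf='(empty)' undo_depth=0 redo_depth=1
After op 5 (type): buf='foo' undo_depth=1 redo_depth=0
After op 6 (undo): buf='(empty)' undo_depth=0 redo_depth=1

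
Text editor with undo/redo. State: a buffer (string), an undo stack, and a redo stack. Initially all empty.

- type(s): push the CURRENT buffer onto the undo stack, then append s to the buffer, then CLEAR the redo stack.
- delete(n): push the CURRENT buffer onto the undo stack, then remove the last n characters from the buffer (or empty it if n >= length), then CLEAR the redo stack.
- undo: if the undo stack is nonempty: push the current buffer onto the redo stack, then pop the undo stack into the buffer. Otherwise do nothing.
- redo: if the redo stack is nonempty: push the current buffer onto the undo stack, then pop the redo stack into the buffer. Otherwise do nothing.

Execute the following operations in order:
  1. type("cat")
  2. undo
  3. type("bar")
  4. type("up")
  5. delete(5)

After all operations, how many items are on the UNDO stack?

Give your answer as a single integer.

Answer: 3

Derivation:
After op 1 (type): buf='cat' undo_depth=1 redo_depth=0
After op 2 (undo): buf='(empty)' undo_depth=0 redo_depth=1
After op 3 (type): buf='bar' undo_depth=1 redo_depth=0
After op 4 (type): buf='barup' undo_depth=2 redo_depth=0
After op 5 (delete): buf='(empty)' undo_depth=3 redo_depth=0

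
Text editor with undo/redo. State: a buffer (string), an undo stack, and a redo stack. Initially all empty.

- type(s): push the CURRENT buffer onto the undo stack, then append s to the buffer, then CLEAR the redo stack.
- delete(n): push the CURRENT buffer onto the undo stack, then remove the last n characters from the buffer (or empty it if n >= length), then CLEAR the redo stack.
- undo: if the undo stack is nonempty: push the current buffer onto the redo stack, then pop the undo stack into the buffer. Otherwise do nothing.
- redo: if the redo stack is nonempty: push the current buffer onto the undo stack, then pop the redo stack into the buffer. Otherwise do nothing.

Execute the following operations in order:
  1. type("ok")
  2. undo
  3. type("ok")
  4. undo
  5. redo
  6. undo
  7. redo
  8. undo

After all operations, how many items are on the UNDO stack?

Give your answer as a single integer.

After op 1 (type): buf='ok' undo_depth=1 redo_depth=0
After op 2 (undo): buf='(empty)' undo_depth=0 redo_depth=1
After op 3 (type): buf='ok' undo_depth=1 redo_depth=0
After op 4 (undo): buf='(empty)' undo_depth=0 redo_depth=1
After op 5 (redo): buf='ok' undo_depth=1 redo_depth=0
After op 6 (undo): buf='(empty)' undo_depth=0 redo_depth=1
After op 7 (redo): buf='ok' undo_depth=1 redo_depth=0
After op 8 (undo): buf='(empty)' undo_depth=0 redo_depth=1

Answer: 0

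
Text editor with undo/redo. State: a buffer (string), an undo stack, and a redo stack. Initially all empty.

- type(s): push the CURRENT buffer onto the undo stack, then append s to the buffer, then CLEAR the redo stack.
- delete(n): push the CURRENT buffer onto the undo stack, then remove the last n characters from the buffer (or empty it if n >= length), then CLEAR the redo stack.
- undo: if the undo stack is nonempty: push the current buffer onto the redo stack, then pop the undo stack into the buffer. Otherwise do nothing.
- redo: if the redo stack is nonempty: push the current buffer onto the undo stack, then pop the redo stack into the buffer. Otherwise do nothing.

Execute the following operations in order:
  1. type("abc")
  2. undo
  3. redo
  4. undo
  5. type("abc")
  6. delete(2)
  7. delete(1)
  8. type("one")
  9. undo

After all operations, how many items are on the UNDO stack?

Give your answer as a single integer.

After op 1 (type): buf='abc' undo_depth=1 redo_depth=0
After op 2 (undo): buf='(empty)' undo_depth=0 redo_depth=1
After op 3 (redo): buf='abc' undo_depth=1 redo_depth=0
After op 4 (undo): buf='(empty)' undo_depth=0 redo_depth=1
After op 5 (type): buf='abc' undo_depth=1 redo_depth=0
After op 6 (delete): buf='a' undo_depth=2 redo_depth=0
After op 7 (delete): buf='(empty)' undo_depth=3 redo_depth=0
After op 8 (type): buf='one' undo_depth=4 redo_depth=0
After op 9 (undo): buf='(empty)' undo_depth=3 redo_depth=1

Answer: 3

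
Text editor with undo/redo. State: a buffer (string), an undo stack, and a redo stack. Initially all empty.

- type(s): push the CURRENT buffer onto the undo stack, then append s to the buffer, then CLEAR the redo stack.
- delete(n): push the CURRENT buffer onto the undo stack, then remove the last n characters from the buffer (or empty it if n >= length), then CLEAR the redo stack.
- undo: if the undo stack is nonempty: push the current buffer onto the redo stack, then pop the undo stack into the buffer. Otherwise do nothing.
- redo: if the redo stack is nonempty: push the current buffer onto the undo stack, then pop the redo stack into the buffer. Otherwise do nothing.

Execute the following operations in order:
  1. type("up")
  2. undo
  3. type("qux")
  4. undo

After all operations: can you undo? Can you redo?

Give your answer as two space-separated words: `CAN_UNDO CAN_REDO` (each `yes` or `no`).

Answer: no yes

Derivation:
After op 1 (type): buf='up' undo_depth=1 redo_depth=0
After op 2 (undo): buf='(empty)' undo_depth=0 redo_depth=1
After op 3 (type): buf='qux' undo_depth=1 redo_depth=0
After op 4 (undo): buf='(empty)' undo_depth=0 redo_depth=1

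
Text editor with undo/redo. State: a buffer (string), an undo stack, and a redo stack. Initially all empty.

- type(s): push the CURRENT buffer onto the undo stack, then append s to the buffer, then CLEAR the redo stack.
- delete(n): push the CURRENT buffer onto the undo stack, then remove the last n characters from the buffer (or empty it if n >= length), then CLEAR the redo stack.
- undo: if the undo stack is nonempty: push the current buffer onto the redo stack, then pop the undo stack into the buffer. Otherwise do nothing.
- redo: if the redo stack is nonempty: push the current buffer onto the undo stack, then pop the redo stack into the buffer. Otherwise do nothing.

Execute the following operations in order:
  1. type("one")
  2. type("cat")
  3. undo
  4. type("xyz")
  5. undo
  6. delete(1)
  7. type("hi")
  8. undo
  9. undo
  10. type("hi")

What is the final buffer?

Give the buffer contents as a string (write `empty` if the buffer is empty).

After op 1 (type): buf='one' undo_depth=1 redo_depth=0
After op 2 (type): buf='onecat' undo_depth=2 redo_depth=0
After op 3 (undo): buf='one' undo_depth=1 redo_depth=1
After op 4 (type): buf='onexyz' undo_depth=2 redo_depth=0
After op 5 (undo): buf='one' undo_depth=1 redo_depth=1
After op 6 (delete): buf='on' undo_depth=2 redo_depth=0
After op 7 (type): buf='onhi' undo_depth=3 redo_depth=0
After op 8 (undo): buf='on' undo_depth=2 redo_depth=1
After op 9 (undo): buf='one' undo_depth=1 redo_depth=2
After op 10 (type): buf='onehi' undo_depth=2 redo_depth=0

Answer: onehi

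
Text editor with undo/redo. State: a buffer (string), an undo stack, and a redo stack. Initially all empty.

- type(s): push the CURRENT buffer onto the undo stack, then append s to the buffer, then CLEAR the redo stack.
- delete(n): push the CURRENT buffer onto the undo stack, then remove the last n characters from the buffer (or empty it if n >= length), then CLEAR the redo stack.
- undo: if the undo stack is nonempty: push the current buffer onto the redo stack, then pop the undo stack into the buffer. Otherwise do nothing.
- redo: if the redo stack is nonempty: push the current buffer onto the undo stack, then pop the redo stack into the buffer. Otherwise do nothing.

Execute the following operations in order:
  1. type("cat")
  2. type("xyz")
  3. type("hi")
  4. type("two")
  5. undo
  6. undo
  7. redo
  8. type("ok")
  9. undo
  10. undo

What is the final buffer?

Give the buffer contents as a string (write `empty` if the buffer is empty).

Answer: catxyz

Derivation:
After op 1 (type): buf='cat' undo_depth=1 redo_depth=0
After op 2 (type): buf='catxyz' undo_depth=2 redo_depth=0
After op 3 (type): buf='catxyzhi' undo_depth=3 redo_depth=0
After op 4 (type): buf='catxyzhitwo' undo_depth=4 redo_depth=0
After op 5 (undo): buf='catxyzhi' undo_depth=3 redo_depth=1
After op 6 (undo): buf='catxyz' undo_depth=2 redo_depth=2
After op 7 (redo): buf='catxyzhi' undo_depth=3 redo_depth=1
After op 8 (type): buf='catxyzhiok' undo_depth=4 redo_depth=0
After op 9 (undo): buf='catxyzhi' undo_depth=3 redo_depth=1
After op 10 (undo): buf='catxyz' undo_depth=2 redo_depth=2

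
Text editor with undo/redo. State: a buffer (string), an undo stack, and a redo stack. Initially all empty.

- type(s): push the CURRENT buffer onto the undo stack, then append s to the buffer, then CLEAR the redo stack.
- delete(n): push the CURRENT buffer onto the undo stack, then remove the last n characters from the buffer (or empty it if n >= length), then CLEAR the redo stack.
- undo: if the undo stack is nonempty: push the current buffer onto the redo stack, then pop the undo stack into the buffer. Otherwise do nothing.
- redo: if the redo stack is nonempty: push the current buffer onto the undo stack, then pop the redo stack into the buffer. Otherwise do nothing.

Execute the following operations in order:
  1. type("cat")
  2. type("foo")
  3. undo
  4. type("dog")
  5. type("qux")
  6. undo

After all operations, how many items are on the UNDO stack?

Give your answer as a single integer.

Answer: 2

Derivation:
After op 1 (type): buf='cat' undo_depth=1 redo_depth=0
After op 2 (type): buf='catfoo' undo_depth=2 redo_depth=0
After op 3 (undo): buf='cat' undo_depth=1 redo_depth=1
After op 4 (type): buf='catdog' undo_depth=2 redo_depth=0
After op 5 (type): buf='catdogqux' undo_depth=3 redo_depth=0
After op 6 (undo): buf='catdog' undo_depth=2 redo_depth=1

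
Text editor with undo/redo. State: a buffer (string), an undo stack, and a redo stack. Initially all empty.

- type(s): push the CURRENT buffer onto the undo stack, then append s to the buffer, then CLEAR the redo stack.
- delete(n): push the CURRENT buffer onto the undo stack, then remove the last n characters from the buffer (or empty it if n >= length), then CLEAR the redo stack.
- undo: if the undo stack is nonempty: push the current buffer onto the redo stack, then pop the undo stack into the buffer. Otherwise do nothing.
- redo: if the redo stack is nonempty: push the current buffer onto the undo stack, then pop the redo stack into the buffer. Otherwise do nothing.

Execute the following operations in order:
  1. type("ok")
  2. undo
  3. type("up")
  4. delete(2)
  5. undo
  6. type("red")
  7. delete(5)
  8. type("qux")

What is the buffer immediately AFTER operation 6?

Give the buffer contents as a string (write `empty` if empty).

After op 1 (type): buf='ok' undo_depth=1 redo_depth=0
After op 2 (undo): buf='(empty)' undo_depth=0 redo_depth=1
After op 3 (type): buf='up' undo_depth=1 redo_depth=0
After op 4 (delete): buf='(empty)' undo_depth=2 redo_depth=0
After op 5 (undo): buf='up' undo_depth=1 redo_depth=1
After op 6 (type): buf='upred' undo_depth=2 redo_depth=0

Answer: upred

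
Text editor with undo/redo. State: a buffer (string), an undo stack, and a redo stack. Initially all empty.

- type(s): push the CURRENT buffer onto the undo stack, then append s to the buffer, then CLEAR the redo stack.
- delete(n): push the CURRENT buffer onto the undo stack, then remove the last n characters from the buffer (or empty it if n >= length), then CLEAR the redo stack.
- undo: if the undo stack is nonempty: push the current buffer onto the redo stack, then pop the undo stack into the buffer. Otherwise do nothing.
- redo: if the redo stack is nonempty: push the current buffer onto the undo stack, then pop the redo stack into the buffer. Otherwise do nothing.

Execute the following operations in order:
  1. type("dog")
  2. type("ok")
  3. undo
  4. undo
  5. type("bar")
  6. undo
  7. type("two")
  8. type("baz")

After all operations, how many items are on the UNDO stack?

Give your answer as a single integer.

Answer: 2

Derivation:
After op 1 (type): buf='dog' undo_depth=1 redo_depth=0
After op 2 (type): buf='dogok' undo_depth=2 redo_depth=0
After op 3 (undo): buf='dog' undo_depth=1 redo_depth=1
After op 4 (undo): buf='(empty)' undo_depth=0 redo_depth=2
After op 5 (type): buf='bar' undo_depth=1 redo_depth=0
After op 6 (undo): buf='(empty)' undo_depth=0 redo_depth=1
After op 7 (type): buf='two' undo_depth=1 redo_depth=0
After op 8 (type): buf='twobaz' undo_depth=2 redo_depth=0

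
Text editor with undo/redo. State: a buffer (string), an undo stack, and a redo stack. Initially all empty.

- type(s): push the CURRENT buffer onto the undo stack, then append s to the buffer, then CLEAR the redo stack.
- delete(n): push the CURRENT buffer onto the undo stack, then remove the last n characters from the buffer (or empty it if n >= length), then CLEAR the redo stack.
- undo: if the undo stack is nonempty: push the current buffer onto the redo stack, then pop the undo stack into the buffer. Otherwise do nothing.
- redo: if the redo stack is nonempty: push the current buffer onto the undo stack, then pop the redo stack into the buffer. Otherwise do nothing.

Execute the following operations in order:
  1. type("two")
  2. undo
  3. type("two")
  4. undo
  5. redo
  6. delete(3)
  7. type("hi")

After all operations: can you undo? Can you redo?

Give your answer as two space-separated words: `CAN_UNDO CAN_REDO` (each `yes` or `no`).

After op 1 (type): buf='two' undo_depth=1 redo_depth=0
After op 2 (undo): buf='(empty)' undo_depth=0 redo_depth=1
After op 3 (type): buf='two' undo_depth=1 redo_depth=0
After op 4 (undo): buf='(empty)' undo_depth=0 redo_depth=1
After op 5 (redo): buf='two' undo_depth=1 redo_depth=0
After op 6 (delete): buf='(empty)' undo_depth=2 redo_depth=0
After op 7 (type): buf='hi' undo_depth=3 redo_depth=0

Answer: yes no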